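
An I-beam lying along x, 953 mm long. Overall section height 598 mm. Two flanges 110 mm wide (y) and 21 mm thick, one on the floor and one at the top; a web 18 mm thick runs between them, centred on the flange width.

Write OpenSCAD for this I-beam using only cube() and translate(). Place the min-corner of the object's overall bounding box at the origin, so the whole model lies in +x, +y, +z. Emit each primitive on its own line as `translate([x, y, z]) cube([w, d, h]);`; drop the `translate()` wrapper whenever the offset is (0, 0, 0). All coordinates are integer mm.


cube([953, 110, 21]);
translate([0, 46, 21]) cube([953, 18, 556]);
translate([0, 0, 577]) cube([953, 110, 21]);


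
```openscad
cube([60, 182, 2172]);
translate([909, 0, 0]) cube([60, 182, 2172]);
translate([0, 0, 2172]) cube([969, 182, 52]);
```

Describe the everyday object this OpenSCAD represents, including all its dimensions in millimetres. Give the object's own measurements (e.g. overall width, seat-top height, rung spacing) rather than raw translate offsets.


A door frame. The clear opening is 849 mm wide and 2172 mm high. Two 60 mm wide jambs, 182 mm deep, stand either side of the opening from the floor to the top of the opening. A 52 mm thick head sits across the top of both jambs, spanning the full outside width of the frame.


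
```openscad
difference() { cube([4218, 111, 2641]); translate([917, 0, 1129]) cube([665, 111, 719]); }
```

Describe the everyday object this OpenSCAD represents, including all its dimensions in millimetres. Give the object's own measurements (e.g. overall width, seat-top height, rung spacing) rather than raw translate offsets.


A wall 4218 mm long (x), 111 mm thick (y), 2641 mm tall, with a rectangular window opening cut through it. The opening is 665 mm wide and 719 mm tall; its sill is at z = 1129 mm and its near (−x) edge is 917 mm from the wall's −x end. The opening passes through the full wall thickness.


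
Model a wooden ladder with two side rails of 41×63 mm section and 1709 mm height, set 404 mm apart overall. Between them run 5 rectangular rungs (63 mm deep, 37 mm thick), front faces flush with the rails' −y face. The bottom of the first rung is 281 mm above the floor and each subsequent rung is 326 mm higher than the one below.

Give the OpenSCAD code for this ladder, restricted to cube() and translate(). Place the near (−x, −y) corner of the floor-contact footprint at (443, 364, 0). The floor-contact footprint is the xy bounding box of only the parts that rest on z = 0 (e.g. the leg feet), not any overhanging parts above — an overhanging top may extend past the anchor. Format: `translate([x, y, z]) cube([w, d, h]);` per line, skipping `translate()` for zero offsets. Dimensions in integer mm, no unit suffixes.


translate([443, 364, 0]) cube([41, 63, 1709]);
translate([806, 364, 0]) cube([41, 63, 1709]);
translate([484, 364, 281]) cube([322, 63, 37]);
translate([484, 364, 607]) cube([322, 63, 37]);
translate([484, 364, 933]) cube([322, 63, 37]);
translate([484, 364, 1259]) cube([322, 63, 37]);
translate([484, 364, 1585]) cube([322, 63, 37]);


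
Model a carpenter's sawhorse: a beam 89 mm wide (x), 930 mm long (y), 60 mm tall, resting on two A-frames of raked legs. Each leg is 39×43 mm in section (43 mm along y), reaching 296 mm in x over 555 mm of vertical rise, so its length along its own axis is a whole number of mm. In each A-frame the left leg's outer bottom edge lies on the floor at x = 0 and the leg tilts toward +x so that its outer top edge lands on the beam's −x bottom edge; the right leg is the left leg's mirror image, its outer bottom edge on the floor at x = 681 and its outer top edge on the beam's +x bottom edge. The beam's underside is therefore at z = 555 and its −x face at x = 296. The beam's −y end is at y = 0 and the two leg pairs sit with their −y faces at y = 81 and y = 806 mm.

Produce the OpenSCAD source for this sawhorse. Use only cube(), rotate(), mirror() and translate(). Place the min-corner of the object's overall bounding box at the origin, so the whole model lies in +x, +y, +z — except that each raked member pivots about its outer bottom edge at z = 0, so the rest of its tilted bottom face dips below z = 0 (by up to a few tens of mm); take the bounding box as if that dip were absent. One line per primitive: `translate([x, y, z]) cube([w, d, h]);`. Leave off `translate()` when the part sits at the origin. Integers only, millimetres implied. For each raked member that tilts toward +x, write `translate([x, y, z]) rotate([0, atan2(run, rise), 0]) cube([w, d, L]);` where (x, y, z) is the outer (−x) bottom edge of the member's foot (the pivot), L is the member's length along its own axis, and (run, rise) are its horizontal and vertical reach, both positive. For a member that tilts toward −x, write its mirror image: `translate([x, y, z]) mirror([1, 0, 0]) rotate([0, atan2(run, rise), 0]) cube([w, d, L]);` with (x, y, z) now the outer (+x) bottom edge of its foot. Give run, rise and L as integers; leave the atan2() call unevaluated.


translate([296, 0, 555]) cube([89, 930, 60]);
translate([0, 81, 0]) rotate([0, atan2(296, 555), 0]) cube([39, 43, 629]);
translate([681, 81, 0]) mirror([1, 0, 0]) rotate([0, atan2(296, 555), 0]) cube([39, 43, 629]);
translate([0, 806, 0]) rotate([0, atan2(296, 555), 0]) cube([39, 43, 629]);
translate([681, 806, 0]) mirror([1, 0, 0]) rotate([0, atan2(296, 555), 0]) cube([39, 43, 629]);


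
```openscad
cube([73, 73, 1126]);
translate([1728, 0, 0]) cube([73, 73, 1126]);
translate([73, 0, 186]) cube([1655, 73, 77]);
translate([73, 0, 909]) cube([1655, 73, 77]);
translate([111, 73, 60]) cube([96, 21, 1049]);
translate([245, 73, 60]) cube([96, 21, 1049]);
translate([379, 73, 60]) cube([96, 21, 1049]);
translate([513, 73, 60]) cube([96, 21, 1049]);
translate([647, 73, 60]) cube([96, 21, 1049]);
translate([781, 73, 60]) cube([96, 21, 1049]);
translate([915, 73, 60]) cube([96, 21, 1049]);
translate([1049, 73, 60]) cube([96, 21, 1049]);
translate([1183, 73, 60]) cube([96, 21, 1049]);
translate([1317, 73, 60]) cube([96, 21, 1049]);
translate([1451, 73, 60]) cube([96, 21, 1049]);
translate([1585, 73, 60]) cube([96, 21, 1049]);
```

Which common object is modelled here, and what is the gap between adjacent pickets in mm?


A fence section. The picket gap is 38 mm.

Two posts, two rails, 12 pickets — a fence section. Span 1655 mm holds 12 pickets of 96 mm with 13 equal gaps: ⌊(1655 − 12·96) / 13⌋ = 38 mm.


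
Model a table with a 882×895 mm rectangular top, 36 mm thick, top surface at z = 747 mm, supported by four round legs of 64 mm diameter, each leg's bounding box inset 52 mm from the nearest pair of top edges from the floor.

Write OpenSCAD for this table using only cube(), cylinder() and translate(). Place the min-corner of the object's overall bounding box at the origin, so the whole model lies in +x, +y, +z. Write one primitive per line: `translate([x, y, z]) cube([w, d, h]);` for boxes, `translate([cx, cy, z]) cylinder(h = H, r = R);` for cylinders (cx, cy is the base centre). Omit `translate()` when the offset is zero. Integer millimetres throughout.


// leg_h = 747 - 36 = 711
translate([0, 0, 711]) cube([882, 895, 36]);
translate([84, 84, 0]) cylinder(h = 711, r = 32);
translate([798, 84, 0]) cylinder(h = 711, r = 32);
translate([84, 811, 0]) cylinder(h = 711, r = 32);
translate([798, 811, 0]) cylinder(h = 711, r = 32);


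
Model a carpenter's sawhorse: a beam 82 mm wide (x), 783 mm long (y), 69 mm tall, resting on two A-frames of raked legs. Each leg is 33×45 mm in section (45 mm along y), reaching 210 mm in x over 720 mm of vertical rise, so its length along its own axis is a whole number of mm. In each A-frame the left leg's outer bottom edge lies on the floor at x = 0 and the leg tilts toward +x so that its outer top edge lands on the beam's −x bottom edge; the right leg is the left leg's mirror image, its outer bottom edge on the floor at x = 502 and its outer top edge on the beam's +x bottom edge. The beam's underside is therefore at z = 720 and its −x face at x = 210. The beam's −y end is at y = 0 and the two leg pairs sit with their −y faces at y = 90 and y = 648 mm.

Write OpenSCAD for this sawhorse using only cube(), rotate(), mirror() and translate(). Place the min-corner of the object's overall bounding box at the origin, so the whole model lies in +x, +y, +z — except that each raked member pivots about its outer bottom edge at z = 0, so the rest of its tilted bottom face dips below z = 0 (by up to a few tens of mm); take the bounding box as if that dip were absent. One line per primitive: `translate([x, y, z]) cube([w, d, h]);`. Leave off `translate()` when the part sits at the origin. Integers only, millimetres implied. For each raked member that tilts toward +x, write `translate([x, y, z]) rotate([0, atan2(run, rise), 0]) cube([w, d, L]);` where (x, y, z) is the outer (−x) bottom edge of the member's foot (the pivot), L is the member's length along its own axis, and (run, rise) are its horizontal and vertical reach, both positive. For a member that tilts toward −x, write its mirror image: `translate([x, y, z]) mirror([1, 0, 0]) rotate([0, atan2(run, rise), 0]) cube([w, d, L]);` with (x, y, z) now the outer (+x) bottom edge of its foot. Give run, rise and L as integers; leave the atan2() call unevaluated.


translate([210, 0, 720]) cube([82, 783, 69]);
translate([0, 90, 0]) rotate([0, atan2(210, 720), 0]) cube([33, 45, 750]);
translate([502, 90, 0]) mirror([1, 0, 0]) rotate([0, atan2(210, 720), 0]) cube([33, 45, 750]);
translate([0, 648, 0]) rotate([0, atan2(210, 720), 0]) cube([33, 45, 750]);
translate([502, 648, 0]) mirror([1, 0, 0]) rotate([0, atan2(210, 720), 0]) cube([33, 45, 750]);


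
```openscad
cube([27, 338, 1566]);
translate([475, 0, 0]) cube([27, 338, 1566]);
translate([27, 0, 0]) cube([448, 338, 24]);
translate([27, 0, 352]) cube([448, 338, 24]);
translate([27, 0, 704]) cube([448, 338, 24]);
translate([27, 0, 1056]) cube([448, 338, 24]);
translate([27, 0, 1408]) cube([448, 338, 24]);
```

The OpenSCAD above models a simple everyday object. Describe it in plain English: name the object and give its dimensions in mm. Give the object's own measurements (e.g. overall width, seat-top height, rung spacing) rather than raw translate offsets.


An open bookshelf. Two side panels, each 27 mm thick, 338 mm deep and 1566 mm tall, stand 502 mm apart (outside-to-outside). Between them sit 5 shelves, each 24 mm thick and 338 mm deep, spanning the full gap between the sides. The bottom shelf rests on the floor (its underside at z = 0) and the clear gap between one shelf's top and the next shelf's underside is 328 mm.


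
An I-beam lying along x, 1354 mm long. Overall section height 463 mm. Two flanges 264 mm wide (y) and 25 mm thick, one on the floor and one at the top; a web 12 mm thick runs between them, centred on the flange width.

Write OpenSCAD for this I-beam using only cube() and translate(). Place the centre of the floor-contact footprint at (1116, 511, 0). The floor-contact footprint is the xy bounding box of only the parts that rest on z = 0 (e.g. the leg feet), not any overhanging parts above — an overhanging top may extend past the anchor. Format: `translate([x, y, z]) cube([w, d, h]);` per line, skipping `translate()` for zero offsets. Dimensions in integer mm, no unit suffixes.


translate([439, 379, 0]) cube([1354, 264, 25]);
translate([439, 505, 25]) cube([1354, 12, 413]);
translate([439, 379, 438]) cube([1354, 264, 25]);


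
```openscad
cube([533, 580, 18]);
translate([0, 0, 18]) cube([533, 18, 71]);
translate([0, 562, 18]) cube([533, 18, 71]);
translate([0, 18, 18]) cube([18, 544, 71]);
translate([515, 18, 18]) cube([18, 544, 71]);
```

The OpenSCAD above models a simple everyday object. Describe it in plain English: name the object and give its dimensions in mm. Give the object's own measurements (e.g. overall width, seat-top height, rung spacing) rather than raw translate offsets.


An open-topped rectangular box: outside dimensions 533×580×89 mm, with a uniform wall and base thickness of 18 mm. The base is a full 533×580 slab on the floor; four walls sit on top of the base. The front and back walls (the −y and +y sides) span the full width; the two side walls fit between them.


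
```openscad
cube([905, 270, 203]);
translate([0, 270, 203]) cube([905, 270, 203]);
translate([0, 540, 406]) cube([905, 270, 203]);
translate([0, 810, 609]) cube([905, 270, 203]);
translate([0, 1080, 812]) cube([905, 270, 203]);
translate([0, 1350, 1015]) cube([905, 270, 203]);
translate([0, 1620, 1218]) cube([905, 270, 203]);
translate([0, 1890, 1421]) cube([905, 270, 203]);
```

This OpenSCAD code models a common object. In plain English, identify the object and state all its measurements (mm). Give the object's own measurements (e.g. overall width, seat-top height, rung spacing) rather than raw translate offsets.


A straight staircase of 8 solid steps. Each step is 905 mm wide (x), 270 mm deep (y, the going) and 203 mm tall (the rise). The first step rests on the floor; each subsequent step sits one going further in +y and one rise higher in +z, directly behind and above the previous step with no overlap.


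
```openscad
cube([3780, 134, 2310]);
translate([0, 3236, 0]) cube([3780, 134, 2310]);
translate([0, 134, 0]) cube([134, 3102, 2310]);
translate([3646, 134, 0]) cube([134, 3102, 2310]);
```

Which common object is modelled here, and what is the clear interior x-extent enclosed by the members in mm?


A house (or room) frame. The interior width is 3512 mm.

Four 2310 mm walls enclosing a rectangle with no floor or roof — a room or house frame. Outside width is 3780 mm and wall thickness is 134 mm, so the interior width is 3780 − 2 × 134 = 3512 mm.


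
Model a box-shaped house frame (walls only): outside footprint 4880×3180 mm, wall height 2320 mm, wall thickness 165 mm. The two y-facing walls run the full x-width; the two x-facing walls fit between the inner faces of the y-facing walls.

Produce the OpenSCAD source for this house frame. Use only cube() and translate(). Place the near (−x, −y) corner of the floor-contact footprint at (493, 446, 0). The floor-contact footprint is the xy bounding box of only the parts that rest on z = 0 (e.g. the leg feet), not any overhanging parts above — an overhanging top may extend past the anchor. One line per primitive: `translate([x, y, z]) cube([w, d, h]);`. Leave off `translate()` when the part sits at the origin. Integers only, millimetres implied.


translate([493, 446, 0]) cube([4880, 165, 2320]);
translate([493, 3461, 0]) cube([4880, 165, 2320]);
translate([493, 611, 0]) cube([165, 2850, 2320]);
translate([5208, 611, 0]) cube([165, 2850, 2320]);


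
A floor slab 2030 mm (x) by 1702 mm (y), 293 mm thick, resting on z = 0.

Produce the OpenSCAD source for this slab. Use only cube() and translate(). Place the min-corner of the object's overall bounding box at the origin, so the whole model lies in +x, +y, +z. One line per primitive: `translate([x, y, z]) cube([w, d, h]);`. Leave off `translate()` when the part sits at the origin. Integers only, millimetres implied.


cube([2030, 1702, 293]);


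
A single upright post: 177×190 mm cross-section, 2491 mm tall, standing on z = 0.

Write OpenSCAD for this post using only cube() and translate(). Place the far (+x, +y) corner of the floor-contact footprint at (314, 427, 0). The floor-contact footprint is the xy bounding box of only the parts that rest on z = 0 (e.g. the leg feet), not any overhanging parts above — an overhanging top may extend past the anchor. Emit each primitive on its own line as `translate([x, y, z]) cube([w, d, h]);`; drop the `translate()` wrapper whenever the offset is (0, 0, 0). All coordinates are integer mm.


translate([137, 237, 0]) cube([177, 190, 2491]);


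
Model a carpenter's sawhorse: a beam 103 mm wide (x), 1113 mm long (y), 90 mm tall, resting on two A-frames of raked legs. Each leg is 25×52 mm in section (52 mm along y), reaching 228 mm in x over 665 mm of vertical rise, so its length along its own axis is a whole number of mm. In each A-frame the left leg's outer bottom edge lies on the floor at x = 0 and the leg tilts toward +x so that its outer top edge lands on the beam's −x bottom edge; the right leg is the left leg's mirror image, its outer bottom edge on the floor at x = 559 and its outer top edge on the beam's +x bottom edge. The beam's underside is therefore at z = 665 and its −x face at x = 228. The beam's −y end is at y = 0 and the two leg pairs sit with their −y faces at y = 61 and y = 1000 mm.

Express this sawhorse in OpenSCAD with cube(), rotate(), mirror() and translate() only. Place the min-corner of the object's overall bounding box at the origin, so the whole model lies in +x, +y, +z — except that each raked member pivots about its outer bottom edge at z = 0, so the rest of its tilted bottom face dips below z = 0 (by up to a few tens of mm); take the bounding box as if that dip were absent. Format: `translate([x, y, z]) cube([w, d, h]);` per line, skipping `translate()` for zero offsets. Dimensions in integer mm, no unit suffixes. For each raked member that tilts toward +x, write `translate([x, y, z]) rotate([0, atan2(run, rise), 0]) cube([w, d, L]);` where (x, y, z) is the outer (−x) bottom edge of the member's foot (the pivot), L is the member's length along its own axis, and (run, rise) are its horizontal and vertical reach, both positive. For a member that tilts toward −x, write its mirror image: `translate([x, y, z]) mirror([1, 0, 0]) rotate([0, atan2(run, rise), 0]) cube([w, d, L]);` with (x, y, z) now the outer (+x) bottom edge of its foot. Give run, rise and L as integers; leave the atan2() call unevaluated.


translate([228, 0, 665]) cube([103, 1113, 90]);
translate([0, 61, 0]) rotate([0, atan2(228, 665), 0]) cube([25, 52, 703]);
translate([559, 61, 0]) mirror([1, 0, 0]) rotate([0, atan2(228, 665), 0]) cube([25, 52, 703]);
translate([0, 1000, 0]) rotate([0, atan2(228, 665), 0]) cube([25, 52, 703]);
translate([559, 1000, 0]) mirror([1, 0, 0]) rotate([0, atan2(228, 665), 0]) cube([25, 52, 703]);


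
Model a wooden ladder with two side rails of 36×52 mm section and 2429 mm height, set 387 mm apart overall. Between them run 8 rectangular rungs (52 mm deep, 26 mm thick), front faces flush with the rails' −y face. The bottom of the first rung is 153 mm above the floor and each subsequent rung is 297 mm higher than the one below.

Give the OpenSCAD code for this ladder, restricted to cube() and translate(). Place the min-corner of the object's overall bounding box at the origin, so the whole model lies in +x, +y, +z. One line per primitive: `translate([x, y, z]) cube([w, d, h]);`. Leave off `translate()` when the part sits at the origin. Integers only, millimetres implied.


cube([36, 52, 2429]);
translate([351, 0, 0]) cube([36, 52, 2429]);
translate([36, 0, 153]) cube([315, 52, 26]);
translate([36, 0, 450]) cube([315, 52, 26]);
translate([36, 0, 747]) cube([315, 52, 26]);
translate([36, 0, 1044]) cube([315, 52, 26]);
translate([36, 0, 1341]) cube([315, 52, 26]);
translate([36, 0, 1638]) cube([315, 52, 26]);
translate([36, 0, 1935]) cube([315, 52, 26]);
translate([36, 0, 2232]) cube([315, 52, 26]);


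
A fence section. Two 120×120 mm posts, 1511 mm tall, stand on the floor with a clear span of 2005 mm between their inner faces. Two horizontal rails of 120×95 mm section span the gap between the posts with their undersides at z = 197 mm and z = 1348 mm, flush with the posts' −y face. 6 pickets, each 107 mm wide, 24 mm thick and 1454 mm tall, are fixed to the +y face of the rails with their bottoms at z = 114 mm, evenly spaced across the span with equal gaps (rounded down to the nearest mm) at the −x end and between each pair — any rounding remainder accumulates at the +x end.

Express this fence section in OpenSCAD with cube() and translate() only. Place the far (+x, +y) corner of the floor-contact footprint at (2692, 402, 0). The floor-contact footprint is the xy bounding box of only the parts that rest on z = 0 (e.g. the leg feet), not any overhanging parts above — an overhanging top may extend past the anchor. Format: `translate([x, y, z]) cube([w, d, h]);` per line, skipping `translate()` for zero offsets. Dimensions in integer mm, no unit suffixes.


translate([447, 282, 0]) cube([120, 120, 1511]);
translate([2572, 282, 0]) cube([120, 120, 1511]);
translate([567, 282, 197]) cube([2005, 120, 95]);
translate([567, 282, 1348]) cube([2005, 120, 95]);
translate([761, 402, 114]) cube([107, 24, 1454]);
translate([1062, 402, 114]) cube([107, 24, 1454]);
translate([1363, 402, 114]) cube([107, 24, 1454]);
translate([1664, 402, 114]) cube([107, 24, 1454]);
translate([1965, 402, 114]) cube([107, 24, 1454]);
translate([2266, 402, 114]) cube([107, 24, 1454]);


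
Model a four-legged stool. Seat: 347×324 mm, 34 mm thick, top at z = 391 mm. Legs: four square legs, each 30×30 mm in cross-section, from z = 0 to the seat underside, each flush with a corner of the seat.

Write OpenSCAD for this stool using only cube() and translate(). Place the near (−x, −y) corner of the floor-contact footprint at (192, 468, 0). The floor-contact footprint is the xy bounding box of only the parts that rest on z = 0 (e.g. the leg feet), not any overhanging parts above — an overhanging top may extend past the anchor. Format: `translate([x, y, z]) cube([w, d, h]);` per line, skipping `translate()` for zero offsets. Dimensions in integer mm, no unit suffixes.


// leg_h = 391 - 34 = 357
translate([192, 468, 357]) cube([347, 324, 34]);
translate([192, 468, 0]) cube([30, 30, 357]);
translate([509, 468, 0]) cube([30, 30, 357]);
translate([192, 762, 0]) cube([30, 30, 357]);
translate([509, 762, 0]) cube([30, 30, 357]);


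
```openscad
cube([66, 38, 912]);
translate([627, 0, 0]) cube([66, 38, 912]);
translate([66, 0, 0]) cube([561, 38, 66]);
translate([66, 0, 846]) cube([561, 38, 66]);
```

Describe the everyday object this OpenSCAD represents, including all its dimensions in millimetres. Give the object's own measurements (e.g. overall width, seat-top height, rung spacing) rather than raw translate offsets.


A rectangular picture frame lying in the x–z plane (depth along y). The opening is 561 mm wide (x) by 780 mm tall (z), surrounded by a border 66 mm wide on all four sides. The frame is 38 mm deep and is made of two full-height vertical stiles with two horizontal rails fitted between them.


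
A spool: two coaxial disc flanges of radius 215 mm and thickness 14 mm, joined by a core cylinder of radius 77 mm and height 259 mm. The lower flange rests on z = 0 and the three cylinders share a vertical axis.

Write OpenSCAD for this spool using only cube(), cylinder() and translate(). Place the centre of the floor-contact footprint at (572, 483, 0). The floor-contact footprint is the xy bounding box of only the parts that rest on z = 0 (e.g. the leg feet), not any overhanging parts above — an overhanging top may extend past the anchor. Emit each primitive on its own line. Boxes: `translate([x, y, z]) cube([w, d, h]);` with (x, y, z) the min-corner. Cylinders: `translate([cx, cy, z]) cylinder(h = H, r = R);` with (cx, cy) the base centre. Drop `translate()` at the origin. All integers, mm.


translate([572, 483, 0]) cylinder(h = 14, r = 215);
translate([572, 483, 14]) cylinder(h = 259, r = 77);
translate([572, 483, 273]) cylinder(h = 14, r = 215);


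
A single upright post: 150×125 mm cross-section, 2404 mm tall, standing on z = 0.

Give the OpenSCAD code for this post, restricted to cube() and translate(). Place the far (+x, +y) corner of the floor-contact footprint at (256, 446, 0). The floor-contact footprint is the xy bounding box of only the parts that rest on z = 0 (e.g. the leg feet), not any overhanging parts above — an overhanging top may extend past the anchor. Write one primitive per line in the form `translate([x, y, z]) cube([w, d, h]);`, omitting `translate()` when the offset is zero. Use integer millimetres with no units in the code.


translate([106, 321, 0]) cube([150, 125, 2404]);


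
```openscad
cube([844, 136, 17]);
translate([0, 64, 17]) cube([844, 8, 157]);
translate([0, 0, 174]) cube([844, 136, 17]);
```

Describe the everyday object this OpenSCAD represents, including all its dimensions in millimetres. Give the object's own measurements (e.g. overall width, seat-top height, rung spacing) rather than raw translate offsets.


An I-beam lying along x, 844 mm long. Overall section height 191 mm. Two flanges 136 mm wide (y) and 17 mm thick, one on the floor and one at the top; a web 8 mm thick runs between them, centred on the flange width.


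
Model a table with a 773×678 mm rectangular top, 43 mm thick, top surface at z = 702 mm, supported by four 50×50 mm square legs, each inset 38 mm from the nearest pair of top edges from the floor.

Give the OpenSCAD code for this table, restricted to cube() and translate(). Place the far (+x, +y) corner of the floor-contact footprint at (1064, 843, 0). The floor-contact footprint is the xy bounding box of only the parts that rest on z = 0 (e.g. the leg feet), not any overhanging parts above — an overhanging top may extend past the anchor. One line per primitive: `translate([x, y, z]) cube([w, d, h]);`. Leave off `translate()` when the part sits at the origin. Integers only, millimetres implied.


// leg_h = 702 - 43 = 659
translate([329, 203, 659]) cube([773, 678, 43]);
translate([367, 241, 0]) cube([50, 50, 659]);
translate([1014, 241, 0]) cube([50, 50, 659]);
translate([367, 793, 0]) cube([50, 50, 659]);
translate([1014, 793, 0]) cube([50, 50, 659]);


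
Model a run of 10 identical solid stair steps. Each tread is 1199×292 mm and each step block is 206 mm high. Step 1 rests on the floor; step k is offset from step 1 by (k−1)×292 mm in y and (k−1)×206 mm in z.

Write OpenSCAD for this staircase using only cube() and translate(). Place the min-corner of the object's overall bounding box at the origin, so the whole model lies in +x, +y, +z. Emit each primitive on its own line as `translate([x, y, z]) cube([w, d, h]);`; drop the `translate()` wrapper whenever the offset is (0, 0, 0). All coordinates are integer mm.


cube([1199, 292, 206]);
translate([0, 292, 206]) cube([1199, 292, 206]);
translate([0, 584, 412]) cube([1199, 292, 206]);
translate([0, 876, 618]) cube([1199, 292, 206]);
translate([0, 1168, 824]) cube([1199, 292, 206]);
translate([0, 1460, 1030]) cube([1199, 292, 206]);
translate([0, 1752, 1236]) cube([1199, 292, 206]);
translate([0, 2044, 1442]) cube([1199, 292, 206]);
translate([0, 2336, 1648]) cube([1199, 292, 206]);
translate([0, 2628, 1854]) cube([1199, 292, 206]);


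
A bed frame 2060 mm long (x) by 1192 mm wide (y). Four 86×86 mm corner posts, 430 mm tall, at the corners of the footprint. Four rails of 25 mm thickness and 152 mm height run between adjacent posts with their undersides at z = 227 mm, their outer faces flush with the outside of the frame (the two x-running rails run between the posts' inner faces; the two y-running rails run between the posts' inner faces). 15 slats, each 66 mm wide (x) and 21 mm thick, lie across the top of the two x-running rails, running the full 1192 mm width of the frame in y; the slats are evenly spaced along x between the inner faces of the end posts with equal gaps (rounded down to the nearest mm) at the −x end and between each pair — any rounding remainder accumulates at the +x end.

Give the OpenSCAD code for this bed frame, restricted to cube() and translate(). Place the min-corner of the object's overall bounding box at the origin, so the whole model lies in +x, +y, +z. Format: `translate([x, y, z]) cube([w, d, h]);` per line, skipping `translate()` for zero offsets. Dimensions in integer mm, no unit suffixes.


cube([86, 86, 430]);
translate([0, 1106, 0]) cube([86, 86, 430]);
translate([1974, 0, 0]) cube([86, 86, 430]);
translate([1974, 1106, 0]) cube([86, 86, 430]);
translate([86, 0, 227]) cube([1888, 25, 152]);
translate([86, 1167, 227]) cube([1888, 25, 152]);
translate([0, 86, 227]) cube([25, 1020, 152]);
translate([2035, 86, 227]) cube([25, 1020, 152]);
translate([142, 0, 379]) cube([66, 1192, 21]);
translate([264, 0, 379]) cube([66, 1192, 21]);
translate([386, 0, 379]) cube([66, 1192, 21]);
translate([508, 0, 379]) cube([66, 1192, 21]);
translate([630, 0, 379]) cube([66, 1192, 21]);
translate([752, 0, 379]) cube([66, 1192, 21]);
translate([874, 0, 379]) cube([66, 1192, 21]);
translate([996, 0, 379]) cube([66, 1192, 21]);
translate([1118, 0, 379]) cube([66, 1192, 21]);
translate([1240, 0, 379]) cube([66, 1192, 21]);
translate([1362, 0, 379]) cube([66, 1192, 21]);
translate([1484, 0, 379]) cube([66, 1192, 21]);
translate([1606, 0, 379]) cube([66, 1192, 21]);
translate([1728, 0, 379]) cube([66, 1192, 21]);
translate([1850, 0, 379]) cube([66, 1192, 21]);


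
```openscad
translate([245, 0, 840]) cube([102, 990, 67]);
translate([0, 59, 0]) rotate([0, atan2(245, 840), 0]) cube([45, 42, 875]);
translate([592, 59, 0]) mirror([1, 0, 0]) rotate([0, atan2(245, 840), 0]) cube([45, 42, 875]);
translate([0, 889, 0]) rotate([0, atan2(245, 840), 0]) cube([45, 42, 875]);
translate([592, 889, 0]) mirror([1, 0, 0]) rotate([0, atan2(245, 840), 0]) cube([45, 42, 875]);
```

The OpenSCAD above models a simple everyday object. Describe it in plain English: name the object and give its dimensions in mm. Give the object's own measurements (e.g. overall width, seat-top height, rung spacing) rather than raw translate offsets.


A sawhorse. A 102×990×67 mm beam (x, y, z) sits on two A-frame leg pairs. Each pair is two raked legs of 45×42 mm section (42 mm along y) splaying symmetrically in x. Each leg rises 840 mm vertically over 245 mm of horizontal reach and is 875 mm long along its own axis. Every leg's outer bottom edge rests on the floor and its outer top edge meets a bottom edge of the beam — the left legs (tilting toward +x) meet the beam's −x bottom edge, the right legs (their mirror images, tilting toward −x) meet its +x bottom edge — so the leg tops tuck under the beam, the beam's underside is 840 mm above the floor, and the feet are 592 mm apart outside-to-outside with the beam centred between them. The two leg pairs are set in 59 mm from either end of the beam.


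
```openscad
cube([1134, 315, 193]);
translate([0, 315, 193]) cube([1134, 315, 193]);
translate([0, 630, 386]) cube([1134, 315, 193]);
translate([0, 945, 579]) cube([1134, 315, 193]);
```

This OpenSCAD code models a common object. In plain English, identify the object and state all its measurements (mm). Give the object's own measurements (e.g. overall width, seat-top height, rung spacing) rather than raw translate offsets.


A straight staircase of 4 solid steps. Each step is 1134 mm wide (x), 315 mm deep (y, the going) and 193 mm tall (the rise). The first step rests on the floor; each subsequent step sits one going further in +y and one rise higher in +z, directly behind and above the previous step with no overlap.


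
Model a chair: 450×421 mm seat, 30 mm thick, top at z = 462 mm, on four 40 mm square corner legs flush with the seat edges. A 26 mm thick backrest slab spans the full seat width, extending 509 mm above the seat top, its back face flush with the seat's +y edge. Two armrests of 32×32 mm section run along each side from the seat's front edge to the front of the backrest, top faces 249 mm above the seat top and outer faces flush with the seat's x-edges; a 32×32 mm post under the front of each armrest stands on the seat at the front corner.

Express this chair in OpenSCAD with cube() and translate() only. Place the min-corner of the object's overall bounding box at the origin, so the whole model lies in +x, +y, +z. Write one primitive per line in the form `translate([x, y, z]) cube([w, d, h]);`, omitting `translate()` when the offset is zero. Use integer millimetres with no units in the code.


translate([0, 0, 432]) cube([450, 421, 30]);
cube([40, 40, 432]);
translate([410, 0, 0]) cube([40, 40, 432]);
translate([0, 381, 0]) cube([40, 40, 432]);
translate([410, 381, 0]) cube([40, 40, 432]);
translate([0, 395, 462]) cube([450, 26, 509]);
translate([0, 0, 679]) cube([32, 395, 32]);
translate([418, 0, 679]) cube([32, 395, 32]);
translate([0, 0, 462]) cube([32, 32, 217]);
translate([418, 0, 462]) cube([32, 32, 217]);


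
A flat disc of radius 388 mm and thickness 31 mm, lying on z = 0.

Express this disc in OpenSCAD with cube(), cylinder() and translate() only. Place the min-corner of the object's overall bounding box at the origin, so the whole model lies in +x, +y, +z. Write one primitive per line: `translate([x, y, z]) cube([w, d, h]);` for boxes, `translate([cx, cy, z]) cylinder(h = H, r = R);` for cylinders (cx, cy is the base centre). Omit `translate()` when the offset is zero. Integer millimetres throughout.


translate([388, 388, 0]) cylinder(h = 31, r = 388);


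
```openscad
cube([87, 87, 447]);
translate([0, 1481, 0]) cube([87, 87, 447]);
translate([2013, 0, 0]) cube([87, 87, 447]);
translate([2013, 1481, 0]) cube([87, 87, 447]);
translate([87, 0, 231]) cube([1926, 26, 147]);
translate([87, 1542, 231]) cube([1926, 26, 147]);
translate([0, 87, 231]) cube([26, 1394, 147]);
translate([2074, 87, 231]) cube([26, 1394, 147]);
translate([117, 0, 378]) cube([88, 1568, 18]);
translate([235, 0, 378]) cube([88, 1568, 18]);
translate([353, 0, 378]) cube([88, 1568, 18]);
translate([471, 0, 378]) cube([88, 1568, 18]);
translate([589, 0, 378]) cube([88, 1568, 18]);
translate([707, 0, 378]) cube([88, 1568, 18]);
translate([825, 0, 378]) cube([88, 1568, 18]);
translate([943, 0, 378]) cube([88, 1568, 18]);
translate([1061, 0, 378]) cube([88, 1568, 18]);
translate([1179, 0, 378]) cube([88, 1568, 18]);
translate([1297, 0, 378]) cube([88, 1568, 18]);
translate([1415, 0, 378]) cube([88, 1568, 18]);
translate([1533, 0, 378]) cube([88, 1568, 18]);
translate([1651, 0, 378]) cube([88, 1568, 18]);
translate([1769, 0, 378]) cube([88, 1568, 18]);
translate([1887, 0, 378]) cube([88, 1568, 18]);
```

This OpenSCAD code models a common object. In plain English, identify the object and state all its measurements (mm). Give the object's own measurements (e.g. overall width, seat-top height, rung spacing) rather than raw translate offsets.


A bed frame 2100 mm long (x) by 1568 mm wide (y). Four 87×87 mm corner posts, 447 mm tall, at the corners of the footprint. Four rails of 26 mm thickness and 147 mm height run between adjacent posts with their undersides at z = 231 mm, their outer faces flush with the outside of the frame (the two x-running rails run between the posts' inner faces; the two y-running rails run between the posts' inner faces). 16 slats, each 88 mm wide (x) and 18 mm thick, lie across the top of the two x-running rails, running the full 1568 mm width of the frame in y; along x they sit between the end posts with a 30 mm gap after the −x posts and between neighbouring slats, leaving 38 mm before the +x posts.


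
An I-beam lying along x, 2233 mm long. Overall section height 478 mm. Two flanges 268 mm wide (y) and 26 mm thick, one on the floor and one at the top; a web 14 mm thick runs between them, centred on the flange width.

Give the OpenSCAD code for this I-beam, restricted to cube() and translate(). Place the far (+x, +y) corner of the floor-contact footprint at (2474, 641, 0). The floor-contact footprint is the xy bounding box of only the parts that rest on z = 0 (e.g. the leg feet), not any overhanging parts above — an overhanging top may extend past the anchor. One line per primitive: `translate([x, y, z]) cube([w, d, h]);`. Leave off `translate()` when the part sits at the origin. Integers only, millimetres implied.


translate([241, 373, 0]) cube([2233, 268, 26]);
translate([241, 500, 26]) cube([2233, 14, 426]);
translate([241, 373, 452]) cube([2233, 268, 26]);


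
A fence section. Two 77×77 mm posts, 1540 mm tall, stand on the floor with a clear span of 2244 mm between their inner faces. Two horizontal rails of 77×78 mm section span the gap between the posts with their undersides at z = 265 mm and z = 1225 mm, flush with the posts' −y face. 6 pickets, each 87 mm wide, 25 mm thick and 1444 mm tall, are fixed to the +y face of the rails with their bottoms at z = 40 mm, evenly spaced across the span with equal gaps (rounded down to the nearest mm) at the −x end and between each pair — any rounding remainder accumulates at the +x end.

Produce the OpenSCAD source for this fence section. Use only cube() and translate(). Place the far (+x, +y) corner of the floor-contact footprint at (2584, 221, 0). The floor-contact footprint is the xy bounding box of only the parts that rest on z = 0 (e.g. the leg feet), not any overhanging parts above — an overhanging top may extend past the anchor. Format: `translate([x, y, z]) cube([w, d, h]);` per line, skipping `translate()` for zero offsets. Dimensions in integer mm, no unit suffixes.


translate([186, 144, 0]) cube([77, 77, 1540]);
translate([2507, 144, 0]) cube([77, 77, 1540]);
translate([263, 144, 265]) cube([2244, 77, 78]);
translate([263, 144, 1225]) cube([2244, 77, 78]);
translate([509, 221, 40]) cube([87, 25, 1444]);
translate([842, 221, 40]) cube([87, 25, 1444]);
translate([1175, 221, 40]) cube([87, 25, 1444]);
translate([1508, 221, 40]) cube([87, 25, 1444]);
translate([1841, 221, 40]) cube([87, 25, 1444]);
translate([2174, 221, 40]) cube([87, 25, 1444]);


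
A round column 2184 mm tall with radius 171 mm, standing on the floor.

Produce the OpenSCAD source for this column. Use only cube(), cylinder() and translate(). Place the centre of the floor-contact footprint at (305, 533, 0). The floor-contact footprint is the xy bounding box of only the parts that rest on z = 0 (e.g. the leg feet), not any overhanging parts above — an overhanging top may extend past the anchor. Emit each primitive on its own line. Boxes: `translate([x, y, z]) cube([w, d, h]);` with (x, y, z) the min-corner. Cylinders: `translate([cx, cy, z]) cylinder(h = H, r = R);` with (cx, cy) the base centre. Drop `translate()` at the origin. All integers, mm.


translate([305, 533, 0]) cylinder(h = 2184, r = 171);


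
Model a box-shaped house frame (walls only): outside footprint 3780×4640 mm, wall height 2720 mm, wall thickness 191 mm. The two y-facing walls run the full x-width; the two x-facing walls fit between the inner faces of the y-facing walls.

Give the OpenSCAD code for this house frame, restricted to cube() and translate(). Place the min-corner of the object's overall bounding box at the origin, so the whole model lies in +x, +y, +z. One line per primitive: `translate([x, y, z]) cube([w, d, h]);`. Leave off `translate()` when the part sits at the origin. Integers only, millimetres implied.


cube([3780, 191, 2720]);
translate([0, 4449, 0]) cube([3780, 191, 2720]);
translate([0, 191, 0]) cube([191, 4258, 2720]);
translate([3589, 191, 0]) cube([191, 4258, 2720]);


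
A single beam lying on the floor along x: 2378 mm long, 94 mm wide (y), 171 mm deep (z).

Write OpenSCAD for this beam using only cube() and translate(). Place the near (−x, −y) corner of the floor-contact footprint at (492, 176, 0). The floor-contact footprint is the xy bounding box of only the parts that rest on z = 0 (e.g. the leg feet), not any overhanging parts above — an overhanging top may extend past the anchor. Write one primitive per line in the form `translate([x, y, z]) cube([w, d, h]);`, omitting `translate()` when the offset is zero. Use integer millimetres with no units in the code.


translate([492, 176, 0]) cube([2378, 94, 171]);


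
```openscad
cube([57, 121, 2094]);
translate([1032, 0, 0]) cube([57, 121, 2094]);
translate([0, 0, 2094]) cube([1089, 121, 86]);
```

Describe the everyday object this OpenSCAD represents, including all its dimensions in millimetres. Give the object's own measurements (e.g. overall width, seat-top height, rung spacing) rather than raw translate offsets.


A door frame. The clear opening is 975 mm wide and 2094 mm high. Two 57 mm wide jambs, 121 mm deep, stand either side of the opening from the floor to the top of the opening. A 86 mm thick head sits across the top of both jambs, spanning the full outside width of the frame.
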